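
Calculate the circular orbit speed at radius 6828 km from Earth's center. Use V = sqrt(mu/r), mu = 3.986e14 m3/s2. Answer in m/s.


V = sqrt(3.986e14 / 6828000) = 7641 m/s

7641 m/s


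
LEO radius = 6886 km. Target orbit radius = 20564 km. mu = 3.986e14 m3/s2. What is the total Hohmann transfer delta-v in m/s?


V1 = sqrt(mu/r1) = 7608.26 m/s
dV1 = V1*(sqrt(2*r2/(r1+r2)) - 1) = 1704.6 m/s
V2 = sqrt(mu/r2) = 4402.66 m/s
dV2 = V2*(1 - sqrt(2*r1/(r1+r2))) = 1284.18 m/s
Total dV = 2989 m/s

2989 m/s


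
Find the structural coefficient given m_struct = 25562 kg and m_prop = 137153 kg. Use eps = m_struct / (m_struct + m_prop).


eps = 25562 / (25562 + 137153) = 0.1571

0.1571


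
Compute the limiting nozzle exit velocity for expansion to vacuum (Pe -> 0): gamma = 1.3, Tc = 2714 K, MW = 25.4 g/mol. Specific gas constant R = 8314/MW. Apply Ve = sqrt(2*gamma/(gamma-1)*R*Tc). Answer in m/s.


R = 8314 / 25.4 = 327.32 J/(kg.K)
Ve = sqrt(2 * 1.3 / (1.3 - 1) * 327.32 * 2714) = 2775 m/s

2775 m/s


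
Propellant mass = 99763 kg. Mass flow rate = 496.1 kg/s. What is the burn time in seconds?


tb = 99763 / 496.1 = 201.1 s

201.1 s


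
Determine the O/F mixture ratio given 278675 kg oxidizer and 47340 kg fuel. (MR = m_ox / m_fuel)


MR = 278675 / 47340 = 5.89

5.89


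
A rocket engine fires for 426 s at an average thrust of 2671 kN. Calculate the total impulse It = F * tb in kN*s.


It = 2671 * 426 = 1137846 kN*s

1137846 kN*s


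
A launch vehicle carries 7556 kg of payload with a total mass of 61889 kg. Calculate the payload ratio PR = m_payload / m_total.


PR = 7556 / 61889 = 0.1221

0.1221


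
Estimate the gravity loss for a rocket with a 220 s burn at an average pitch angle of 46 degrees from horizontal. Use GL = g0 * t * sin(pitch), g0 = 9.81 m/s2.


GL = 9.81 * 220 * sin(46 deg) = 1552 m/s

1552 m/s


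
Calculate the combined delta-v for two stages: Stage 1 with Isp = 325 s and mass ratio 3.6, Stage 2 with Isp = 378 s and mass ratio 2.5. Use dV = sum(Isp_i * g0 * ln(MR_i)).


dV1 = 325 * 9.81 * ln(3.6) = 4083.9 m/s
dV2 = 378 * 9.81 * ln(2.5) = 3397.8 m/s
Total dV = 4083.9 + 3397.8 = 7481.7 m/s ~ 7482 m/s

7482 m/s


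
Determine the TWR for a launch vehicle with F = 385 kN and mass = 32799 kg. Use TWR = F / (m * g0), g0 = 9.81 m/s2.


TWR = 385000 / (32799 * 9.81) = 1.2

1.2


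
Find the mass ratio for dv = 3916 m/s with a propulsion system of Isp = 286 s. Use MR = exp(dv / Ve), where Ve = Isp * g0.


Ve = 286 * 9.81 = 2805.66 m/s
MR = exp(3916 / 2805.66) = 4.038

4.038


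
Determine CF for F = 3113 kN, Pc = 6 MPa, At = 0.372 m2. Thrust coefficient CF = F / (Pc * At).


CF = 3113000 / (6e6 * 0.372) = 1.39

1.39


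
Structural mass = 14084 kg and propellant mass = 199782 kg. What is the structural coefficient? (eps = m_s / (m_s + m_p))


eps = 14084 / (14084 + 199782) = 0.0659

0.0659


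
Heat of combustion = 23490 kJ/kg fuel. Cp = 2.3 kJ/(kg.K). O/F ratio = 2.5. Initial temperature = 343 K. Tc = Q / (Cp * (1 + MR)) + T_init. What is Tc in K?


Tc = 23490 / (2.3 * (1 + 2.5)) + 343 = 3261 K

3261 K


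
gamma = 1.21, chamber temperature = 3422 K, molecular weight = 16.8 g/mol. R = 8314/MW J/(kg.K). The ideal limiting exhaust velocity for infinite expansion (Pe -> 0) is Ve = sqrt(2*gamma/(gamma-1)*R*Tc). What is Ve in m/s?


R = 8314 / 16.8 = 494.88 J/(kg.K)
Ve = sqrt(2 * 1.21 / (1.21 - 1) * 494.88 * 3422) = 4418 m/s

4418 m/s


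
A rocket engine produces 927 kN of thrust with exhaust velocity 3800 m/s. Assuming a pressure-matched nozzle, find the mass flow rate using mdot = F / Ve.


mdot = F / Ve = 927000 / 3800 = 243.9 kg/s

243.9 kg/s


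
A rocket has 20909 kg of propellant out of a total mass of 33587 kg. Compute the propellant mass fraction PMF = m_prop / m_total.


PMF = 20909 / 33587 = 0.623

0.623


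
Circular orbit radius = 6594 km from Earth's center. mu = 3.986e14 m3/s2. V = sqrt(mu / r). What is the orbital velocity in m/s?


V = sqrt(3.986e14 / 6594000) = 7775 m/s

7775 m/s


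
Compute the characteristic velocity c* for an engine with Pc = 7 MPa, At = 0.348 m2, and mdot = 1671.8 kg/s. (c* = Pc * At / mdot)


c* = 7e6 * 0.348 / 1671.8 = 1457 m/s

1457 m/s


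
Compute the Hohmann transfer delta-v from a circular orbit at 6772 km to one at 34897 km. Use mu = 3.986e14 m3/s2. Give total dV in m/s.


V1 = sqrt(mu/r1) = 7672.03 m/s
dV1 = V1*(sqrt(2*r2/(r1+r2)) - 1) = 2257.14 m/s
V2 = sqrt(mu/r2) = 3379.67 m/s
dV2 = V2*(1 - sqrt(2*r1/(r1+r2))) = 1452.85 m/s
Total dV = 3710 m/s

3710 m/s


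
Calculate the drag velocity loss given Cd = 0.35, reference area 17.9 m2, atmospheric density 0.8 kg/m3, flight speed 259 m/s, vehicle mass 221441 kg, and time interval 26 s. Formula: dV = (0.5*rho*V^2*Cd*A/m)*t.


D = 0.5 * 0.8 * 259^2 * 0.35 * 17.9 = 168104.99 N
a = 168104.99 / 221441 = 0.7591 m/s2
dV = 0.7591 * 26 = 19.7 m/s

19.7 m/s


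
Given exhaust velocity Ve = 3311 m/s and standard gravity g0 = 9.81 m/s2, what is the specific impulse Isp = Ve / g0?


Isp = Ve / g0 = 3311 / 9.81 = 337.5 s

337.5 s


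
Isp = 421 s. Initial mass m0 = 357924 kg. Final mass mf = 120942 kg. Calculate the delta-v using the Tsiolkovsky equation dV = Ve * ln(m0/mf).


Ve = 421 * 9.81 = 4130.01 m/s
dV = 4130.01 * ln(357924/120942) = 4481 m/s

4481 m/s


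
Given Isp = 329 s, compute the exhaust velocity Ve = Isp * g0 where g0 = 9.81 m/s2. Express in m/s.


Ve = Isp * g0 = 329 * 9.81 = 3227.5 m/s

3227.5 m/s


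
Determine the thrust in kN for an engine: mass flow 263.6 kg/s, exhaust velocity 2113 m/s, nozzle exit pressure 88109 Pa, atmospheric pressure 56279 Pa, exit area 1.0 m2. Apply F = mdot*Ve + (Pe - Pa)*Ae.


F = 263.6 * 2113 + (88109 - 56279) * 1.0 = 588817.0 N = 588.8 kN

588.8 kN


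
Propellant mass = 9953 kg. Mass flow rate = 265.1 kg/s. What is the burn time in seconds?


tb = 9953 / 265.1 = 37.5 s

37.5 s


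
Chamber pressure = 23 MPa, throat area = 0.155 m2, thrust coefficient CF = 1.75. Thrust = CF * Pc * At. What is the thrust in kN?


F = 1.75 * 23e6 * 0.155 = 6.2388e+06 N = 6238.8 kN

6238.8 kN


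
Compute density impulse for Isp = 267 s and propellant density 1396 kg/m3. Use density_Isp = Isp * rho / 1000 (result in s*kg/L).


rho*Isp = 267 * 1396 / 1000 = 373 s*kg/L

373 s*kg/L


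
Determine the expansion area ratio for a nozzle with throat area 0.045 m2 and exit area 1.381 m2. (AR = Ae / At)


AR = 1.381 / 0.045 = 30.7

30.7


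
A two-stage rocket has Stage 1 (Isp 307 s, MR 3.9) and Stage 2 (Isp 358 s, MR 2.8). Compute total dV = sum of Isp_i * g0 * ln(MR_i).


dV1 = 307 * 9.81 * ln(3.9) = 4098.8 m/s
dV2 = 358 * 9.81 * ln(2.8) = 3616.0 m/s
Total dV = 4098.8 + 3616.0 = 7714.8 m/s ~ 7715 m/s

7715 m/s


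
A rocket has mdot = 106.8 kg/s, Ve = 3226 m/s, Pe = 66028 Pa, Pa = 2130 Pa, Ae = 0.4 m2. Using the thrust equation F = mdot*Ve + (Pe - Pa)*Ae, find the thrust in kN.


F = 106.8 * 3226 + (66028 - 2130) * 0.4 = 370096.0 N = 370.1 kN

370.1 kN


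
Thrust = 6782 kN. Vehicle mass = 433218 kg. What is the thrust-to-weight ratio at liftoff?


TWR = 6782000 / (433218 * 9.81) = 1.6

1.6


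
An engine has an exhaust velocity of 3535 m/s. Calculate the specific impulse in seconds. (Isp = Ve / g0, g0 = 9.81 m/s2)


Isp = Ve / g0 = 3535 / 9.81 = 360.3 s

360.3 s


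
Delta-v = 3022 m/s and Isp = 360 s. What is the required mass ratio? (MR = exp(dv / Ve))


Ve = 360 * 9.81 = 3531.6 m/s
MR = exp(3022 / 3531.6) = 2.353

2.353


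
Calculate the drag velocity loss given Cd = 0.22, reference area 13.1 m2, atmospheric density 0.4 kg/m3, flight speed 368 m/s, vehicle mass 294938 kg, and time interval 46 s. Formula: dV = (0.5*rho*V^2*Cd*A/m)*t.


D = 0.5 * 0.4 * 368^2 * 0.22 * 13.1 = 78058.39 N
a = 78058.39 / 294938 = 0.2647 m/s2
dV = 0.2647 * 46 = 12.2 m/s

12.2 m/s


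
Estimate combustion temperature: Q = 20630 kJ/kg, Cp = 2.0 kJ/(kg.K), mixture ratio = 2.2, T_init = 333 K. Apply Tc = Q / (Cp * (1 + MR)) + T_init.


Tc = 20630 / (2.0 * (1 + 2.2)) + 333 = 3556 K

3556 K


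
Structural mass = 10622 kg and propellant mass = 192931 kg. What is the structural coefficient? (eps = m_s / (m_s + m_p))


eps = 10622 / (10622 + 192931) = 0.0522

0.0522


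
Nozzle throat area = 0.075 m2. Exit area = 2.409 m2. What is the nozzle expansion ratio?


AR = 2.409 / 0.075 = 32.1

32.1


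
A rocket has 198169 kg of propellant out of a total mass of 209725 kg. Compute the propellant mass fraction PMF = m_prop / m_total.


PMF = 198169 / 209725 = 0.945

0.945


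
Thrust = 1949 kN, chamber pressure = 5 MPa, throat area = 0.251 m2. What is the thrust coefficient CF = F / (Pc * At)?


CF = 1949000 / (5e6 * 0.251) = 1.55

1.55


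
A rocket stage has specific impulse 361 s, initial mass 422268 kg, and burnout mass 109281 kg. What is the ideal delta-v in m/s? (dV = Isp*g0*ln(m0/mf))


Ve = 361 * 9.81 = 3541.41 m/s
dV = 3541.41 * ln(422268/109281) = 4787 m/s

4787 m/s


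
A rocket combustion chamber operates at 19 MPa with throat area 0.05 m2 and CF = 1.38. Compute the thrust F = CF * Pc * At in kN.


F = 1.38 * 19e6 * 0.05 = 1.3110e+06 N = 1311.0 kN

1311.0 kN


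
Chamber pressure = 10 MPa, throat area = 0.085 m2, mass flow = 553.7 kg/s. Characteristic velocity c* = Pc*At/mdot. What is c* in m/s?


c* = 10e6 * 0.085 / 553.7 = 1535 m/s

1535 m/s


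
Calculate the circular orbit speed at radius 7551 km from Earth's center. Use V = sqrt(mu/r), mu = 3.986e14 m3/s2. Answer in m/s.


V = sqrt(3.986e14 / 7551000) = 7266 m/s

7266 m/s


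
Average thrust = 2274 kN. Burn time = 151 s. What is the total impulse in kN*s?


It = 2274 * 151 = 343374 kN*s

343374 kN*s


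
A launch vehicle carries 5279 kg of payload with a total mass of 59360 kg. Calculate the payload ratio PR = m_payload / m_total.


PR = 5279 / 59360 = 0.0889

0.0889


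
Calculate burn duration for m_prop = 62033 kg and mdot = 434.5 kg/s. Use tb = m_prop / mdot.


tb = 62033 / 434.5 = 142.8 s

142.8 s


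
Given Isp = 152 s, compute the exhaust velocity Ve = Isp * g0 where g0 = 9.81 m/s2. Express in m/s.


Ve = Isp * g0 = 152 * 9.81 = 1491.1 m/s

1491.1 m/s


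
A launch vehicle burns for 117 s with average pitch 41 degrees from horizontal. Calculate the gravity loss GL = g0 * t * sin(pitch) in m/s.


GL = 9.81 * 117 * sin(41 deg) = 753 m/s

753 m/s


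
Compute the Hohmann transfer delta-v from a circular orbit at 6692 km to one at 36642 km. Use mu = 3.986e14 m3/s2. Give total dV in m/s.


V1 = sqrt(mu/r1) = 7717.75 m/s
dV1 = V1*(sqrt(2*r2/(r1+r2)) - 1) = 2318.72 m/s
V2 = sqrt(mu/r2) = 3298.22 m/s
dV2 = V2*(1 - sqrt(2*r1/(r1+r2))) = 1465.24 m/s
Total dV = 3784 m/s

3784 m/s


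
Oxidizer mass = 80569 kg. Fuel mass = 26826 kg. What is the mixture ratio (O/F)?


MR = 80569 / 26826 = 3.0

3.0


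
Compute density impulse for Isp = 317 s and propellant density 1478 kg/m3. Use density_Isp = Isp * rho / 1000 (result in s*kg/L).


rho*Isp = 317 * 1478 / 1000 = 469 s*kg/L

469 s*kg/L


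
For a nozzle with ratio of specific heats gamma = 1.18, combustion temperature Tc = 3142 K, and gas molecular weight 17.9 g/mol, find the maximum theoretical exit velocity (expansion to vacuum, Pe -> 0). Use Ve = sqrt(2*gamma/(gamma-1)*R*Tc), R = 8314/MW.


R = 8314 / 17.9 = 464.47 J/(kg.K)
Ve = sqrt(2 * 1.18 / (1.18 - 1) * 464.47 * 3142) = 4374 m/s

4374 m/s


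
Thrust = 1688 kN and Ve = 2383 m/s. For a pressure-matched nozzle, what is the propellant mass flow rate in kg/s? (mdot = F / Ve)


mdot = F / Ve = 1688000 / 2383 = 708.4 kg/s

708.4 kg/s


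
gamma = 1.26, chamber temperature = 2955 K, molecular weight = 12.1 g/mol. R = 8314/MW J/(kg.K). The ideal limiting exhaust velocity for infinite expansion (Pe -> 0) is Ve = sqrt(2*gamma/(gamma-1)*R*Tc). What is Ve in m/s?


R = 8314 / 12.1 = 687.11 J/(kg.K)
Ve = sqrt(2 * 1.26 / (1.26 - 1) * 687.11 * 2955) = 4436 m/s

4436 m/s


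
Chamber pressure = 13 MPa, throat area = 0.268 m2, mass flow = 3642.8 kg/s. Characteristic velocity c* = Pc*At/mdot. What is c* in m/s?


c* = 13e6 * 0.268 / 3642.8 = 956 m/s

956 m/s


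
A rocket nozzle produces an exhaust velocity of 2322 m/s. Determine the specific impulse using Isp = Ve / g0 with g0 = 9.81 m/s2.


Isp = Ve / g0 = 2322 / 9.81 = 236.7 s

236.7 s


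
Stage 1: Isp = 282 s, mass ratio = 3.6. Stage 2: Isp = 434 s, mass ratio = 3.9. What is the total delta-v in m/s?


dV1 = 282 * 9.81 * ln(3.6) = 3543.6 m/s
dV2 = 434 * 9.81 * ln(3.9) = 5794.4 m/s
Total dV = 3543.6 + 5794.4 = 9338.0 m/s ~ 9338 m/s

9338 m/s


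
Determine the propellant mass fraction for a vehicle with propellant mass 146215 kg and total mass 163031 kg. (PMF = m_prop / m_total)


PMF = 146215 / 163031 = 0.897

0.897


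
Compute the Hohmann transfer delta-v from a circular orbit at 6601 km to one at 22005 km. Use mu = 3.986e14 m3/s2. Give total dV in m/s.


V1 = sqrt(mu/r1) = 7770.77 m/s
dV1 = V1*(sqrt(2*r2/(r1+r2)) - 1) = 1867.77 m/s
V2 = sqrt(mu/r2) = 4256.06 m/s
dV2 = V2*(1 - sqrt(2*r1/(r1+r2))) = 1364.72 m/s
Total dV = 3232 m/s

3232 m/s


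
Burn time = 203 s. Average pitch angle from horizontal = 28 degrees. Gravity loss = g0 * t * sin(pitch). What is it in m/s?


GL = 9.81 * 203 * sin(28 deg) = 935 m/s

935 m/s


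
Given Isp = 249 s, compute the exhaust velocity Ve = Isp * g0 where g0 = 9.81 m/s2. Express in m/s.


Ve = Isp * g0 = 249 * 9.81 = 2442.7 m/s

2442.7 m/s


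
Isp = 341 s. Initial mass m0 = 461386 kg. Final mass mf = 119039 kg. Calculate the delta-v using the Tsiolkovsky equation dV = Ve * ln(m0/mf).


Ve = 341 * 9.81 = 3345.21 m/s
dV = 3345.21 * ln(461386/119039) = 4532 m/s

4532 m/s


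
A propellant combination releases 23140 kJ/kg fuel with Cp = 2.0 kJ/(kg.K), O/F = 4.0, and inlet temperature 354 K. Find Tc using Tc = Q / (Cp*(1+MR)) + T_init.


Tc = 23140 / (2.0 * (1 + 4.0)) + 354 = 2668 K

2668 K


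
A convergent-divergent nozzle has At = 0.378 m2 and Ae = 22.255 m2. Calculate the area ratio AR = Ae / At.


AR = 22.255 / 0.378 = 58.9

58.9


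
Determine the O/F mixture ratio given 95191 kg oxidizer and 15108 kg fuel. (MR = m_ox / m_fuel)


MR = 95191 / 15108 = 6.3

6.3


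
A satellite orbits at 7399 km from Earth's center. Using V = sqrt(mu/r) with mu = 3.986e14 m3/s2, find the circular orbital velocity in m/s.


V = sqrt(3.986e14 / 7399000) = 7340 m/s

7340 m/s


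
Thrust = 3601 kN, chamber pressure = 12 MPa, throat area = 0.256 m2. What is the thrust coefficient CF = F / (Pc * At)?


CF = 3601000 / (12e6 * 0.256) = 1.17

1.17


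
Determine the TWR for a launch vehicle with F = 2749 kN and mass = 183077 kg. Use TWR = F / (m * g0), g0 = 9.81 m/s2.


TWR = 2749000 / (183077 * 9.81) = 1.53

1.53


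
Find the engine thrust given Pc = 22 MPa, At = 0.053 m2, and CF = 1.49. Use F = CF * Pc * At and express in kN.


F = 1.49 * 22e6 * 0.053 = 1.7373e+06 N = 1737.3 kN

1737.3 kN


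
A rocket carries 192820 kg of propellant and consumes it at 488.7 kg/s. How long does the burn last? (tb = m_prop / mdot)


tb = 192820 / 488.7 = 394.6 s

394.6 s


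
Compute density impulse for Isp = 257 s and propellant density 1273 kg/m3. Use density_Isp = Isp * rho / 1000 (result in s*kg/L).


rho*Isp = 257 * 1273 / 1000 = 327 s*kg/L

327 s*kg/L


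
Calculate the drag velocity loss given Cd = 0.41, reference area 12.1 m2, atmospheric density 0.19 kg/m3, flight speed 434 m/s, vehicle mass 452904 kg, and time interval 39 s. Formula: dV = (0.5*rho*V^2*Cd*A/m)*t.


D = 0.5 * 0.19 * 434^2 * 0.41 * 12.1 = 88771.24 N
a = 88771.24 / 452904 = 0.196 m/s2
dV = 0.196 * 39 = 7.6 m/s

7.6 m/s


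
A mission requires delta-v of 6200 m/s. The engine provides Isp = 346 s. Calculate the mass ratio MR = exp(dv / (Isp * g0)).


Ve = 346 * 9.81 = 3394.26 m/s
MR = exp(6200 / 3394.26) = 6.213

6.213


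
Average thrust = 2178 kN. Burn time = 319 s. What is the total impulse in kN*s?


It = 2178 * 319 = 694782 kN*s

694782 kN*s


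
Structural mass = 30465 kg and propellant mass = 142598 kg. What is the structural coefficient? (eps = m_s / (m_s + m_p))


eps = 30465 / (30465 + 142598) = 0.176

0.176


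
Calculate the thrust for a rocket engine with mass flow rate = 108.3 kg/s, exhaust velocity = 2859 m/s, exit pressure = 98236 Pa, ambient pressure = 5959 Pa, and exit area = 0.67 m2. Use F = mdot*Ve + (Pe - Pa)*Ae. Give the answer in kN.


F = 108.3 * 2859 + (98236 - 5959) * 0.67 = 371455.0 N = 371.5 kN

371.5 kN


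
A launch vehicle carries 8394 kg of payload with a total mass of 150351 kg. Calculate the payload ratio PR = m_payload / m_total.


PR = 8394 / 150351 = 0.0558

0.0558


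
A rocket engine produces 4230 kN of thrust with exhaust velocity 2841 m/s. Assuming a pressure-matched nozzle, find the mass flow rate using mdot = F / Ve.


mdot = F / Ve = 4230000 / 2841 = 1488.9 kg/s

1488.9 kg/s


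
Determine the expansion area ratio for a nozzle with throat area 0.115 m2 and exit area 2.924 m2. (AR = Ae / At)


AR = 2.924 / 0.115 = 25.4

25.4


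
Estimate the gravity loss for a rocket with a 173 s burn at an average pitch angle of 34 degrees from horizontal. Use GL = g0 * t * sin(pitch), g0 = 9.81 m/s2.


GL = 9.81 * 173 * sin(34 deg) = 949 m/s

949 m/s


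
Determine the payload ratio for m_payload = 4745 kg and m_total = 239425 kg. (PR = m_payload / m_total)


PR = 4745 / 239425 = 0.0198

0.0198


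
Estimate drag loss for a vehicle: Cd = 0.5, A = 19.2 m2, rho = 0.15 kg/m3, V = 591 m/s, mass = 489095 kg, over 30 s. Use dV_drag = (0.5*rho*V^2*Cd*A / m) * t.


D = 0.5 * 0.15 * 591^2 * 0.5 * 19.2 = 251482.32 N
a = 251482.32 / 489095 = 0.5142 m/s2
dV = 0.5142 * 30 = 15.4 m/s

15.4 m/s


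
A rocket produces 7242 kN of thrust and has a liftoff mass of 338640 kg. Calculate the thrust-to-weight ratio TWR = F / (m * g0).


TWR = 7242000 / (338640 * 9.81) = 2.18

2.18


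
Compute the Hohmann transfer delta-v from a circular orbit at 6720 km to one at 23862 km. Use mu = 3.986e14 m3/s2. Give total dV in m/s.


V1 = sqrt(mu/r1) = 7701.65 m/s
dV1 = V1*(sqrt(2*r2/(r1+r2)) - 1) = 1919.33 m/s
V2 = sqrt(mu/r2) = 4087.1 m/s
dV2 = V2*(1 - sqrt(2*r1/(r1+r2))) = 1377.64 m/s
Total dV = 3297 m/s

3297 m/s


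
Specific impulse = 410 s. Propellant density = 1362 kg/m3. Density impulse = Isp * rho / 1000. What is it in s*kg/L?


rho*Isp = 410 * 1362 / 1000 = 558 s*kg/L

558 s*kg/L


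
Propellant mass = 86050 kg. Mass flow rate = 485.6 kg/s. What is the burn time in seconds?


tb = 86050 / 485.6 = 177.2 s

177.2 s


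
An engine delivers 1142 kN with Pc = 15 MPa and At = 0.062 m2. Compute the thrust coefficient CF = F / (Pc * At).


CF = 1142000 / (15e6 * 0.062) = 1.23

1.23


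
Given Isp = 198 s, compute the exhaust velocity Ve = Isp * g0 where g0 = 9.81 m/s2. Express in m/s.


Ve = Isp * g0 = 198 * 9.81 = 1942.4 m/s

1942.4 m/s


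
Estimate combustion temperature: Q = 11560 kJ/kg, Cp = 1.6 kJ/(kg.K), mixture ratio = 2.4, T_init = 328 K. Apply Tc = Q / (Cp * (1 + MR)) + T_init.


Tc = 11560 / (1.6 * (1 + 2.4)) + 328 = 2453 K

2453 K


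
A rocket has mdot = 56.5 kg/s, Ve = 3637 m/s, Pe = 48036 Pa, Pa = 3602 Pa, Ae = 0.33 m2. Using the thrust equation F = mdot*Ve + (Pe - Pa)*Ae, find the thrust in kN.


F = 56.5 * 3637 + (48036 - 3602) * 0.33 = 220154.0 N = 220.2 kN

220.2 kN


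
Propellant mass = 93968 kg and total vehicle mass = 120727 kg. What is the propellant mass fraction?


PMF = 93968 / 120727 = 0.778

0.778


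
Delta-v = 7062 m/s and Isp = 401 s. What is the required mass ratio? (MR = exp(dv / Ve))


Ve = 401 * 9.81 = 3933.81 m/s
MR = exp(7062 / 3933.81) = 6.021

6.021


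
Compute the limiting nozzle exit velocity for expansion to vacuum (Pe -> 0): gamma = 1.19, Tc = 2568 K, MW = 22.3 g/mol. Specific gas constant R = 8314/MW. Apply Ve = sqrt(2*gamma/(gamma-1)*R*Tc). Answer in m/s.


R = 8314 / 22.3 = 372.83 J/(kg.K)
Ve = sqrt(2 * 1.19 / (1.19 - 1) * 372.83 * 2568) = 3463 m/s

3463 m/s


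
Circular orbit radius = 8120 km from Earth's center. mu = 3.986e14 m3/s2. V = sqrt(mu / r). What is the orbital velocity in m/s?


V = sqrt(3.986e14 / 8120000) = 7006 m/s

7006 m/s


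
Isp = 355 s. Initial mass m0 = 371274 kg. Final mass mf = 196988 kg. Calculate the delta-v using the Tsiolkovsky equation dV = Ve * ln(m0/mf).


Ve = 355 * 9.81 = 3482.55 m/s
dV = 3482.55 * ln(371274/196988) = 2207 m/s

2207 m/s


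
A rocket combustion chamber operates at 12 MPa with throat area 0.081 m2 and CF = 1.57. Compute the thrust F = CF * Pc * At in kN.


F = 1.57 * 12e6 * 0.081 = 1.5260e+06 N = 1526.0 kN

1526.0 kN


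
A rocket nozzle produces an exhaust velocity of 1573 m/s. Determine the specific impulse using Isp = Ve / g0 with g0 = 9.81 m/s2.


Isp = Ve / g0 = 1573 / 9.81 = 160.3 s

160.3 s


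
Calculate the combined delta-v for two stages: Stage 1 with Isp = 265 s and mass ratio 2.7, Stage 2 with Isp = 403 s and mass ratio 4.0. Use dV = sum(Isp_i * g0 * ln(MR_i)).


dV1 = 265 * 9.81 * ln(2.7) = 2582.1 m/s
dV2 = 403 * 9.81 * ln(4.0) = 5480.6 m/s
Total dV = 2582.1 + 5480.6 = 8062.7 m/s ~ 8063 m/s

8063 m/s


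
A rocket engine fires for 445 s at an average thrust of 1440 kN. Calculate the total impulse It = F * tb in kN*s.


It = 1440 * 445 = 640800 kN*s

640800 kN*s


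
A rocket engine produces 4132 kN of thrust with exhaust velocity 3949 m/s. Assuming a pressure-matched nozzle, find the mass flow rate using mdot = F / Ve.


mdot = F / Ve = 4132000 / 3949 = 1046.3 kg/s

1046.3 kg/s


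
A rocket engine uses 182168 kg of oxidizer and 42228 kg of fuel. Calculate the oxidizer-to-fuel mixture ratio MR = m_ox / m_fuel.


MR = 182168 / 42228 = 4.31

4.31


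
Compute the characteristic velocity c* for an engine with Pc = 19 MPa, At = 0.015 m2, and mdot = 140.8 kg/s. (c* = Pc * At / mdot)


c* = 19e6 * 0.015 / 140.8 = 2024 m/s

2024 m/s


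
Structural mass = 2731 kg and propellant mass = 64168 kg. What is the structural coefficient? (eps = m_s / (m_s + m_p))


eps = 2731 / (2731 + 64168) = 0.0408

0.0408


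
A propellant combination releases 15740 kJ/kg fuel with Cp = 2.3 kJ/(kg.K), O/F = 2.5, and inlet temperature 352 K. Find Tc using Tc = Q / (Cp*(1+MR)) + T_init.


Tc = 15740 / (2.3 * (1 + 2.5)) + 352 = 2307 K

2307 K


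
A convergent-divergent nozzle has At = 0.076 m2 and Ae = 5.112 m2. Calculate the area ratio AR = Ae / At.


AR = 5.112 / 0.076 = 67.3

67.3


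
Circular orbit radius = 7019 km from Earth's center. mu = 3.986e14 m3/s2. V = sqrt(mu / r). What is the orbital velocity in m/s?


V = sqrt(3.986e14 / 7019000) = 7536 m/s

7536 m/s


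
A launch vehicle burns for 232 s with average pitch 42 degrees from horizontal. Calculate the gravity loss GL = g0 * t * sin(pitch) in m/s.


GL = 9.81 * 232 * sin(42 deg) = 1523 m/s

1523 m/s


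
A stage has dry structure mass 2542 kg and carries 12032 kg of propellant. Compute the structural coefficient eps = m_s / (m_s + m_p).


eps = 2542 / (2542 + 12032) = 0.1744

0.1744


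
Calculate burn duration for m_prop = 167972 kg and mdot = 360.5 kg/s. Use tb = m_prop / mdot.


tb = 167972 / 360.5 = 465.9 s

465.9 s


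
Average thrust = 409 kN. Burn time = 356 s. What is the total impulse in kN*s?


It = 409 * 356 = 145604 kN*s

145604 kN*s


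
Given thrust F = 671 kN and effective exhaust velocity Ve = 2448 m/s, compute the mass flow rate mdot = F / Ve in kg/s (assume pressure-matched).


mdot = F / Ve = 671000 / 2448 = 274.1 kg/s

274.1 kg/s


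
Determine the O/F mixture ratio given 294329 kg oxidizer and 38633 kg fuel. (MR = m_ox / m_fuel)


MR = 294329 / 38633 = 7.62

7.62


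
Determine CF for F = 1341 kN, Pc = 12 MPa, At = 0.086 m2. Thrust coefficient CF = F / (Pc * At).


CF = 1341000 / (12e6 * 0.086) = 1.3

1.3


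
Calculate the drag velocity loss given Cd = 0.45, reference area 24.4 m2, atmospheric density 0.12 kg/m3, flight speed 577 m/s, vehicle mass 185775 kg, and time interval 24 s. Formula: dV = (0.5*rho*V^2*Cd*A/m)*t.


D = 0.5 * 0.12 * 577^2 * 0.45 * 24.4 = 219333.63 N
a = 219333.63 / 185775 = 1.1806 m/s2
dV = 1.1806 * 24 = 28.3 m/s

28.3 m/s


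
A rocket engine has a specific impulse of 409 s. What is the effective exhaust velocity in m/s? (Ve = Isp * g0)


Ve = Isp * g0 = 409 * 9.81 = 4012.3 m/s

4012.3 m/s


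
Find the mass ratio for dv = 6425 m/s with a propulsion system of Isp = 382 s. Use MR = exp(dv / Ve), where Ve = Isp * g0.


Ve = 382 * 9.81 = 3747.42 m/s
MR = exp(6425 / 3747.42) = 5.554

5.554


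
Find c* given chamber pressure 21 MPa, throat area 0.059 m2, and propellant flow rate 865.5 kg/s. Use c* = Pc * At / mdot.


c* = 21e6 * 0.059 / 865.5 = 1432 m/s

1432 m/s


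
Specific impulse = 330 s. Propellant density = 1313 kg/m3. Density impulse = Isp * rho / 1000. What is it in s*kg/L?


rho*Isp = 330 * 1313 / 1000 = 433 s*kg/L

433 s*kg/L


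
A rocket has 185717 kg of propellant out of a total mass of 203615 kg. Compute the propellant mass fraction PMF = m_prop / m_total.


PMF = 185717 / 203615 = 0.912

0.912


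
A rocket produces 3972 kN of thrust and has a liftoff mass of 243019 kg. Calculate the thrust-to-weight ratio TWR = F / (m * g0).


TWR = 3972000 / (243019 * 9.81) = 1.67

1.67


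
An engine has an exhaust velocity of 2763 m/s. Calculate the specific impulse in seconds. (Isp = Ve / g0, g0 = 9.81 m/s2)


Isp = Ve / g0 = 2763 / 9.81 = 281.7 s

281.7 s


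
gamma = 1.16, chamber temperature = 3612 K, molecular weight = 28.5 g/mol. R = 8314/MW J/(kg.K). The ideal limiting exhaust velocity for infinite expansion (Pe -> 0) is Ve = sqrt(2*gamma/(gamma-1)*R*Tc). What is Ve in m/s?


R = 8314 / 28.5 = 291.72 J/(kg.K)
Ve = sqrt(2 * 1.16 / (1.16 - 1) * 291.72 * 3612) = 3909 m/s

3909 m/s


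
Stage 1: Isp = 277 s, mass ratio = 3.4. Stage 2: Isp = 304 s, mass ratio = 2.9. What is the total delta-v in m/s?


dV1 = 277 * 9.81 * ln(3.4) = 3325.5 m/s
dV2 = 304 * 9.81 * ln(2.9) = 3175.2 m/s
Total dV = 3325.5 + 3175.2 = 6500.7 m/s ~ 6501 m/s

6501 m/s


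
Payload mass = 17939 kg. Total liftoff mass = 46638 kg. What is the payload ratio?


PR = 17939 / 46638 = 0.3846

0.3846


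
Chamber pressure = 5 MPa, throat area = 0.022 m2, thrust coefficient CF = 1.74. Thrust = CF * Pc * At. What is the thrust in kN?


F = 1.74 * 5e6 * 0.022 = 191400.0 N = 191.4 kN

191.4 kN


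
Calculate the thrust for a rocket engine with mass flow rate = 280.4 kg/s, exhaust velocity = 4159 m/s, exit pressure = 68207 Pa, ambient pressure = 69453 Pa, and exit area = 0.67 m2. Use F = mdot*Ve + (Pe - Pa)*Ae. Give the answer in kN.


F = 280.4 * 4159 + (68207 - 69453) * 0.67 = 1.1653e+06 N = 1165.3 kN

1165.3 kN


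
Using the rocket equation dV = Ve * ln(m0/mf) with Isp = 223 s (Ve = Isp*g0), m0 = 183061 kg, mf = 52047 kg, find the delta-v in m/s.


Ve = 223 * 9.81 = 2187.63 m/s
dV = 2187.63 * ln(183061/52047) = 2751 m/s

2751 m/s


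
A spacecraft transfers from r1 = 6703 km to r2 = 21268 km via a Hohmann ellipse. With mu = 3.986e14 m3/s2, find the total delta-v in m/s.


V1 = sqrt(mu/r1) = 7711.41 m/s
dV1 = V1*(sqrt(2*r2/(r1+r2)) - 1) = 1798.1 m/s
V2 = sqrt(mu/r2) = 4329.18 m/s
dV2 = V2*(1 - sqrt(2*r1/(r1+r2))) = 1332.08 m/s
Total dV = 3130 m/s

3130 m/s


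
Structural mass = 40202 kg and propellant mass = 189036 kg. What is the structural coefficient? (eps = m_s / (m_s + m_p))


eps = 40202 / (40202 + 189036) = 0.1754

0.1754


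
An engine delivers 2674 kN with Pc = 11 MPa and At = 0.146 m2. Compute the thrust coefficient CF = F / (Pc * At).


CF = 2674000 / (11e6 * 0.146) = 1.67

1.67


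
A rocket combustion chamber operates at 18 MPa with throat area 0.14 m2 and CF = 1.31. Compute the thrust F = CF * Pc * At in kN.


F = 1.31 * 18e6 * 0.14 = 3.3012e+06 N = 3301.2 kN

3301.2 kN


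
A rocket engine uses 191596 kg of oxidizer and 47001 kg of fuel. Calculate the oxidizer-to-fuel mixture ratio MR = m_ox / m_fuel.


MR = 191596 / 47001 = 4.08

4.08


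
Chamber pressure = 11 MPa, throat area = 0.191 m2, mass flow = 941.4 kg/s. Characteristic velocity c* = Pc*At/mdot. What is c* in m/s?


c* = 11e6 * 0.191 / 941.4 = 2232 m/s

2232 m/s


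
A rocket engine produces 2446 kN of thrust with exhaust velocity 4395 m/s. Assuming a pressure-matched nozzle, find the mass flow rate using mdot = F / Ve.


mdot = F / Ve = 2446000 / 4395 = 556.5 kg/s

556.5 kg/s


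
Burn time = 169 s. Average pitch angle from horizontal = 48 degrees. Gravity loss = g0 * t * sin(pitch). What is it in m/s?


GL = 9.81 * 169 * sin(48 deg) = 1232 m/s

1232 m/s


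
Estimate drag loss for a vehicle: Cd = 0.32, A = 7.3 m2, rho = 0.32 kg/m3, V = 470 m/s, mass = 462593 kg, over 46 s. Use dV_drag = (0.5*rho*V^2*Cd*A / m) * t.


D = 0.5 * 0.32 * 470^2 * 0.32 * 7.3 = 82563.58 N
a = 82563.58 / 462593 = 0.1785 m/s2
dV = 0.1785 * 46 = 8.2 m/s

8.2 m/s


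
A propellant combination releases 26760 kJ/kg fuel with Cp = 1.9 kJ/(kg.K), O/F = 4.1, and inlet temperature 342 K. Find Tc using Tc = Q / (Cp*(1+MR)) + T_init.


Tc = 26760 / (1.9 * (1 + 4.1)) + 342 = 3104 K

3104 K


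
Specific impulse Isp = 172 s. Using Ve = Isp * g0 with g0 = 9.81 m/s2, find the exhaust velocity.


Ve = Isp * g0 = 172 * 9.81 = 1687.3 m/s

1687.3 m/s


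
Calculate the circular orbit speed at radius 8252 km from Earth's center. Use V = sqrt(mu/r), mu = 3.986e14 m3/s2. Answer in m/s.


V = sqrt(3.986e14 / 8252000) = 6950 m/s

6950 m/s


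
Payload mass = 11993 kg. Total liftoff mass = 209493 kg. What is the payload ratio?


PR = 11993 / 209493 = 0.0572

0.0572


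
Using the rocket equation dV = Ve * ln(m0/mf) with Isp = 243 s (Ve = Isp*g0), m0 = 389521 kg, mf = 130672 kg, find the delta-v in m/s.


Ve = 243 * 9.81 = 2383.83 m/s
dV = 2383.83 * ln(389521/130672) = 2604 m/s

2604 m/s


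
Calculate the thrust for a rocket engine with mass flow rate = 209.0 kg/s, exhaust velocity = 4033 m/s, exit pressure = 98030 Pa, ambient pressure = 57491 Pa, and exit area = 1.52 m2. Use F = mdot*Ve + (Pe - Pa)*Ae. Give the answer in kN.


F = 209.0 * 4033 + (98030 - 57491) * 1.52 = 904516.0 N = 904.5 kN

904.5 kN


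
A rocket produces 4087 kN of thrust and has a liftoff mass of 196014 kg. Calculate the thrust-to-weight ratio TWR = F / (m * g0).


TWR = 4087000 / (196014 * 9.81) = 2.13

2.13


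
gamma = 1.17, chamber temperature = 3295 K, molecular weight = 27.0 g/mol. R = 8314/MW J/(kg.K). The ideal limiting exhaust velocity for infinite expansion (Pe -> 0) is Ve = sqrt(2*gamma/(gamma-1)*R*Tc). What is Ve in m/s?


R = 8314 / 27.0 = 307.93 J/(kg.K)
Ve = sqrt(2 * 1.17 / (1.17 - 1) * 307.93 * 3295) = 3737 m/s

3737 m/s


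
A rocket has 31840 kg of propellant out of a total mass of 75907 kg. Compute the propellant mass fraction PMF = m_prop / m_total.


PMF = 31840 / 75907 = 0.419

0.419


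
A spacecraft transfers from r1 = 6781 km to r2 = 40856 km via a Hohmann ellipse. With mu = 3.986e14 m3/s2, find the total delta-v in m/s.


V1 = sqrt(mu/r1) = 7666.93 m/s
dV1 = V1*(sqrt(2*r2/(r1+r2)) - 1) = 2374.42 m/s
V2 = sqrt(mu/r2) = 3123.49 m/s
dV2 = V2*(1 - sqrt(2*r1/(r1+r2))) = 1456.9 m/s
Total dV = 3831 m/s

3831 m/s


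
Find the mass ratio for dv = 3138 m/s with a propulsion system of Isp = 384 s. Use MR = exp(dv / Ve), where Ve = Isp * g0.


Ve = 384 * 9.81 = 3767.04 m/s
MR = exp(3138 / 3767.04) = 2.3

2.3


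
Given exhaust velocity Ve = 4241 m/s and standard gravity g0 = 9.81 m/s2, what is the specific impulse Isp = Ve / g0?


Isp = Ve / g0 = 4241 / 9.81 = 432.3 s

432.3 s


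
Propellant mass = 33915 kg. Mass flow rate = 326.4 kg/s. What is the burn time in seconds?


tb = 33915 / 326.4 = 103.9 s

103.9 s


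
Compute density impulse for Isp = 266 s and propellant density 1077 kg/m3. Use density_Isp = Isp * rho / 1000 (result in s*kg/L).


rho*Isp = 266 * 1077 / 1000 = 286 s*kg/L

286 s*kg/L


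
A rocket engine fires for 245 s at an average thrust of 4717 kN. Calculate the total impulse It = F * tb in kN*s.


It = 4717 * 245 = 1155665 kN*s

1155665 kN*s


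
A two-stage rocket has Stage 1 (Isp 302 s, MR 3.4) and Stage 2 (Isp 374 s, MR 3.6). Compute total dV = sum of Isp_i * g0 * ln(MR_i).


dV1 = 302 * 9.81 * ln(3.4) = 3625.6 m/s
dV2 = 374 * 9.81 * ln(3.6) = 4699.7 m/s
Total dV = 3625.6 + 4699.7 = 8325.3 m/s ~ 8325 m/s

8325 m/s


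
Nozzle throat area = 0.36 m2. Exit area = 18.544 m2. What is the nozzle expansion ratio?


AR = 18.544 / 0.36 = 51.5

51.5


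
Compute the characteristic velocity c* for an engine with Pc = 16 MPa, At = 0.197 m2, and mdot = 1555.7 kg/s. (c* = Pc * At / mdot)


c* = 16e6 * 0.197 / 1555.7 = 2026 m/s

2026 m/s


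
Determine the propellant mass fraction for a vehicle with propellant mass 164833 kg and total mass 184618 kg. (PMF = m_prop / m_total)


PMF = 164833 / 184618 = 0.893

0.893


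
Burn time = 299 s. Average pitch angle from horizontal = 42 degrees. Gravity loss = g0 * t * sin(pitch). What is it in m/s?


GL = 9.81 * 299 * sin(42 deg) = 1963 m/s

1963 m/s


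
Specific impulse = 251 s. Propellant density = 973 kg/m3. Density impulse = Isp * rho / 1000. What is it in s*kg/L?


rho*Isp = 251 * 973 / 1000 = 244 s*kg/L

244 s*kg/L


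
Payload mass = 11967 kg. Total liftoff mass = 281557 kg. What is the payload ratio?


PR = 11967 / 281557 = 0.0425

0.0425


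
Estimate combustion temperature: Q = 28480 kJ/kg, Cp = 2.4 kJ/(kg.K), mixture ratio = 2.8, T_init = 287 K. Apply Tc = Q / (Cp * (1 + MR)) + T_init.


Tc = 28480 / (2.4 * (1 + 2.8)) + 287 = 3410 K

3410 K


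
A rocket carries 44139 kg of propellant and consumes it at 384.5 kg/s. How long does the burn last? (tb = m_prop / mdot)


tb = 44139 / 384.5 = 114.8 s

114.8 s


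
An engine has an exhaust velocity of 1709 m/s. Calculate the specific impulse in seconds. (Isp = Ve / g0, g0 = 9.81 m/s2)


Isp = Ve / g0 = 1709 / 9.81 = 174.2 s

174.2 s


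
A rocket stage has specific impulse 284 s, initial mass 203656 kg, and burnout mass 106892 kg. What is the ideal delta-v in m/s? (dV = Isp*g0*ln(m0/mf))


Ve = 284 * 9.81 = 2786.04 m/s
dV = 2786.04 * ln(203656/106892) = 1796 m/s

1796 m/s


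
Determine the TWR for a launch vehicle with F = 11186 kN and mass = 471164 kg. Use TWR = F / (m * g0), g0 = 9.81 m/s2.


TWR = 11186000 / (471164 * 9.81) = 2.42

2.42


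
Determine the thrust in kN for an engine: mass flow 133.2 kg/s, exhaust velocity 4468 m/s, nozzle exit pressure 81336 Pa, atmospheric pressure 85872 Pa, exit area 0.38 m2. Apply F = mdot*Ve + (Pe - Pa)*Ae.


F = 133.2 * 4468 + (81336 - 85872) * 0.38 = 593414.0 N = 593.4 kN

593.4 kN


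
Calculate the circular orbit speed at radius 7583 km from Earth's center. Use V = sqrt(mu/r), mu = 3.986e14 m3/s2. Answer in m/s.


V = sqrt(3.986e14 / 7583000) = 7250 m/s

7250 m/s


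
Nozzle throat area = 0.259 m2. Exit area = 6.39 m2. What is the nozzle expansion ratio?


AR = 6.39 / 0.259 = 24.7

24.7


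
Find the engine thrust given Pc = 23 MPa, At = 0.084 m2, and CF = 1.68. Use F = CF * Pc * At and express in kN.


F = 1.68 * 23e6 * 0.084 = 3.2458e+06 N = 3245.8 kN

3245.8 kN


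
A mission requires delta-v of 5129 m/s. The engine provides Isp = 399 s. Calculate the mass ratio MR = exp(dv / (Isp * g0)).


Ve = 399 * 9.81 = 3914.19 m/s
MR = exp(5129 / 3914.19) = 3.708

3.708


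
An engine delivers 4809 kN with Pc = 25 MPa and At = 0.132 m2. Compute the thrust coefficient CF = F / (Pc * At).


CF = 4809000 / (25e6 * 0.132) = 1.46

1.46


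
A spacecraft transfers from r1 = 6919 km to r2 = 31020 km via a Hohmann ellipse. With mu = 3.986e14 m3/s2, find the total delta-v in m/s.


V1 = sqrt(mu/r1) = 7590.09 m/s
dV1 = V1*(sqrt(2*r2/(r1+r2)) - 1) = 2115.9 m/s
V2 = sqrt(mu/r2) = 3584.66 m/s
dV2 = V2*(1 - sqrt(2*r1/(r1+r2))) = 1419.74 m/s
Total dV = 3536 m/s

3536 m/s


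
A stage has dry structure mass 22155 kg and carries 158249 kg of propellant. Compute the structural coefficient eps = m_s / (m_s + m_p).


eps = 22155 / (22155 + 158249) = 0.1228

0.1228


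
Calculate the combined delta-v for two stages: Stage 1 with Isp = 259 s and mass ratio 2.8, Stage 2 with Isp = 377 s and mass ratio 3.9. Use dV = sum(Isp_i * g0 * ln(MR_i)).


dV1 = 259 * 9.81 * ln(2.8) = 2616.0 m/s
dV2 = 377 * 9.81 * ln(3.9) = 5033.4 m/s
Total dV = 2616.0 + 5033.4 = 7649.4 m/s ~ 7649 m/s

7649 m/s


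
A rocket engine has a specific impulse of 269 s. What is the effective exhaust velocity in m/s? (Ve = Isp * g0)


Ve = Isp * g0 = 269 * 9.81 = 2638.9 m/s

2638.9 m/s


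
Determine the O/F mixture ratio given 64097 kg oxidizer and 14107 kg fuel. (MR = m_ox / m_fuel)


MR = 64097 / 14107 = 4.54

4.54


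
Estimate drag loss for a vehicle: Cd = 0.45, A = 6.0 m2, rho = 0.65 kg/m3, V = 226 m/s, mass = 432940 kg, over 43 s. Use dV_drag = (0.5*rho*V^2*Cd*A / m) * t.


D = 0.5 * 0.65 * 226^2 * 0.45 * 6.0 = 44819.19 N
a = 44819.19 / 432940 = 0.1035 m/s2
dV = 0.1035 * 43 = 4.5 m/s

4.5 m/s


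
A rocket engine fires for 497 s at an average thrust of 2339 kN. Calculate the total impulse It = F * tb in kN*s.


It = 2339 * 497 = 1162483 kN*s

1162483 kN*s


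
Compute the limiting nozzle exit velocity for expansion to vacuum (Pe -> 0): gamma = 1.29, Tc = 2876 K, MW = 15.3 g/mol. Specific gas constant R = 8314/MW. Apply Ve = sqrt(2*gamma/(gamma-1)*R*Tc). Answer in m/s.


R = 8314 / 15.3 = 543.4 J/(kg.K)
Ve = sqrt(2 * 1.29 / (1.29 - 1) * 543.4 * 2876) = 3729 m/s

3729 m/s


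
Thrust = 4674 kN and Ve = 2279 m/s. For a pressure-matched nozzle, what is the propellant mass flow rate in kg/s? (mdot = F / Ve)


mdot = F / Ve = 4674000 / 2279 = 2050.9 kg/s

2050.9 kg/s


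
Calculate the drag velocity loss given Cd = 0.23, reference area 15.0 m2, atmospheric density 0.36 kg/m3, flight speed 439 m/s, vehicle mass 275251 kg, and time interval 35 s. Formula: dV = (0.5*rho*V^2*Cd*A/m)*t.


D = 0.5 * 0.36 * 439^2 * 0.23 * 15.0 = 119679.74 N
a = 119679.74 / 275251 = 0.4348 m/s2
dV = 0.4348 * 35 = 15.2 m/s

15.2 m/s


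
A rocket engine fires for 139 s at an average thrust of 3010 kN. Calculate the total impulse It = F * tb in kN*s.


It = 3010 * 139 = 418390 kN*s

418390 kN*s


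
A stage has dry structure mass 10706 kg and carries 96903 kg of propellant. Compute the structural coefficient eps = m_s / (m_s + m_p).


eps = 10706 / (10706 + 96903) = 0.0995

0.0995


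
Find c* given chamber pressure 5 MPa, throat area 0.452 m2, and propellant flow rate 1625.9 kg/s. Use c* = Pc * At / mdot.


c* = 5e6 * 0.452 / 1625.9 = 1390 m/s

1390 m/s


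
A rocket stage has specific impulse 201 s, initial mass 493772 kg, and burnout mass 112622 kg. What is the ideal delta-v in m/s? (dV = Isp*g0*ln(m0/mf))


Ve = 201 * 9.81 = 1971.81 m/s
dV = 1971.81 * ln(493772/112622) = 2914 m/s

2914 m/s


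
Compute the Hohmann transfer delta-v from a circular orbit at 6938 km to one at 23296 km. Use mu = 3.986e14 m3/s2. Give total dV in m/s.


V1 = sqrt(mu/r1) = 7579.69 m/s
dV1 = V1*(sqrt(2*r2/(r1+r2)) - 1) = 1829.65 m/s
V2 = sqrt(mu/r2) = 4136.45 m/s
dV2 = V2*(1 - sqrt(2*r1/(r1+r2))) = 1334.17 m/s
Total dV = 3164 m/s

3164 m/s


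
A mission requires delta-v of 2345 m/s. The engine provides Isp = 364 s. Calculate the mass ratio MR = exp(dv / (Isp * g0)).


Ve = 364 * 9.81 = 3570.84 m/s
MR = exp(2345 / 3570.84) = 1.928

1.928
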